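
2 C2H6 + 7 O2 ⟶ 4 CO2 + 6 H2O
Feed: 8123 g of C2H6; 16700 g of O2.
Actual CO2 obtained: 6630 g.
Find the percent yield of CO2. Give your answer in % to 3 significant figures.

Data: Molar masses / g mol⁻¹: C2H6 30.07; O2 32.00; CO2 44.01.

50.5 %

n(C2H6) = 8123 / 30.07 = 270.1 mol
n(O2) = 16700 / 32.00 = 521.9 mol
n/ν for C2H6 = 270.1/2 = 135.1
n/ν for O2 = 521.9/7 = 74.56
Smallest n/ν is O2 → limiting reagent.
theoretical n(CO2) = (4/7) × 521.9 = 298.2 mol → 13120 g
% yield = 6630 / 13120 × 100 = 50.53 %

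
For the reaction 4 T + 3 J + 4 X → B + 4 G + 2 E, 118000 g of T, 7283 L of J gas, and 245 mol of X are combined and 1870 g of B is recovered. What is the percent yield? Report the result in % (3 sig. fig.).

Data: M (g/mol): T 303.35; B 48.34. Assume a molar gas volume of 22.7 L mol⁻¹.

n(T) = 118000 / 303.35 = 389.0 mol
n(J) = 7283 / 22.7 = 320.8 mol
n(X) = 245.0 mol
n/ν for T = 389.0/4 = 97.25
n/ν for J = 320.8/3 = 106.9
n/ν for X = 245.0/4 = 61.25
Smallest n/ν is X → limiting reagent.
theoretical n(B) = (1/4) × 245.0 = 61.25 mol → 2961 g
% yield = 1870 / 2961 × 100 = 63.15 %

63.2 %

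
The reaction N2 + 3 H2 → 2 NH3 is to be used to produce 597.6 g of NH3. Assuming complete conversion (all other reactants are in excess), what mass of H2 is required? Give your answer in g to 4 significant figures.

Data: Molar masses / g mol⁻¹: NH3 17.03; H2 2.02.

n(NH3) = 597.6 / 17.03 = 35.09 mol
n(H2) = (3/2) × 35.09 = 52.64 mol
mass = 52.64 × 2.02 = 106.3 g

106.3 g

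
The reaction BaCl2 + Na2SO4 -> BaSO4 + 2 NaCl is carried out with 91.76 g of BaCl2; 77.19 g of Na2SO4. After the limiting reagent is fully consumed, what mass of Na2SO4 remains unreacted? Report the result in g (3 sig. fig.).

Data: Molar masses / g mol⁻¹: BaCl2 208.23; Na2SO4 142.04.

14.6 g

n(BaCl2) = 91.76 / 208.23 = 0.4407 mol
n(Na2SO4) = 77.19 / 142.04 = 0.5434 mol
n/ν for BaCl2 = 0.4407/1 = 0.4407
n/ν for Na2SO4 = 0.5434/1 = 0.5434
Smallest n/ν is BaCl2 → limiting reagent.
Na2SO4 consumed = (1/1) × 0.4407 = 0.4407 mol
Na2SO4 remaining = 0.5434 − 0.4407 = 0.1027 mol
mass = 0.1027 × 142.04 = 14.59 g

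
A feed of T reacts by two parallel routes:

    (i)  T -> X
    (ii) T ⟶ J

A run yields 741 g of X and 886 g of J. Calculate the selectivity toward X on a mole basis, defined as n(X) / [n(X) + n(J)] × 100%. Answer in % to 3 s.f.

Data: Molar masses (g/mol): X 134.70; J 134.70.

n(X) = 741 / 134.70 = 5.501 mol
n(J) = 886 / 134.70 = 6.578 mol
selectivity = 5.501/(5.501+6.578) × 100 = 45.54 %

45.5 %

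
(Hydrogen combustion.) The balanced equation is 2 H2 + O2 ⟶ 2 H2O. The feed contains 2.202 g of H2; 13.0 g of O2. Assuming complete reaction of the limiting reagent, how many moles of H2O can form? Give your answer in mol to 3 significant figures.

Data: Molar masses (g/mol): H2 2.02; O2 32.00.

n(H2) = 2.202 / 2.02 = 1.090 mol
n(O2) = 13.00 / 32.00 = 0.4063 mol
n/ν → H2: 0.5450, O2: 0.4063; O2 is limiting.
n(H2O) = (2/1) × 0.4063 = 0.8126 mol

0.813 mol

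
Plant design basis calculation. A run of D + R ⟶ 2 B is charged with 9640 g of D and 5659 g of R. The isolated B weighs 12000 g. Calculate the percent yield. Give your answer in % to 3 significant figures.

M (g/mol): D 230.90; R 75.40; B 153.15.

n(D) = 9640 / 230.90 = 41.75 mol
n(R) = 5659 / 75.40 = 75.05 mol
n/ν → D: 41.75, R: 75.05; D is limiting.
theoretical n(B) = (2/1) × 41.75 = 83.50 mol → 12790 g
% yield = 12000 / 12790 × 100 = 93.82 %

93.8 %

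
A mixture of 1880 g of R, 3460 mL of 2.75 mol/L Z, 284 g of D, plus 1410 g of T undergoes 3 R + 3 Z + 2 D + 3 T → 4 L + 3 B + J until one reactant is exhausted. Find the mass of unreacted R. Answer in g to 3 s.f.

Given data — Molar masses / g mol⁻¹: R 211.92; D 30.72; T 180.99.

229 g

n(R) = 1880 / 211.92 = 8.871 mol
n(Z) = 2.75 × 3460/1000 = 9.515 mol
n(D) = 284.0 / 30.72 = 9.245 mol
n(T) = 1410 / 180.99 = 7.790 mol
n/ν for R = 8.871/3 = 2.957
n/ν for Z = 9.515/3 = 3.172
n/ν for D = 9.245/2 = 4.623
n/ν for T = 7.790/3 = 2.597
Smallest n/ν is T → limiting reagent.
R consumed = (3/3) × 7.790 = 7.790 mol
R remaining = 8.871 − 7.790 = 1.081 mol
mass = 1.081 × 211.92 = 229.1 g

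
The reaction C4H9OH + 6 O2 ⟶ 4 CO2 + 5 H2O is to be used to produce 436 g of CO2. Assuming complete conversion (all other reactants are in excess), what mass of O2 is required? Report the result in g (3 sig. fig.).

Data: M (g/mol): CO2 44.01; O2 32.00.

n(CO2) = 436 / 44.01 = 9.907 mol
n(O2) = (6/4) × 9.907 = 14.86 mol
mass = 14.86 × 32.00 = 475.5 g

476 g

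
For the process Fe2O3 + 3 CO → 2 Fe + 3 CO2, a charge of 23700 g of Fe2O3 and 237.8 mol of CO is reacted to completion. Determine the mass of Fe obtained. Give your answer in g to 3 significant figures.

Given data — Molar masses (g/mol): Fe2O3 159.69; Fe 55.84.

n(Fe2O3) = 23700 / 159.69 = 148.4 mol
n(CO) = 237.8 mol
n/ν for Fe2O3 = 148.4/1 = 148.4
n/ν for CO = 237.8/3 = 79.27
Smallest n/ν is CO → limiting reagent.
n(Fe) = (2/3) × 237.8 = 158.5 mol
mass = 158.5 × 55.84 = 8851 g

8850 g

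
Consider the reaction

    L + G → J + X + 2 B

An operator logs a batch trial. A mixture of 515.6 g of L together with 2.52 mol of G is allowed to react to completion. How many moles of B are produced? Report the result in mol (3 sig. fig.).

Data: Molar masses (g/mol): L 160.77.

n(L) = 515.6 / 160.77 = 3.207 mol
n(G) = 2.520 mol
n/ν → L: 3.207, G: 2.520; G is limiting.
n(B) = (2/1) × 2.520 = 5.040 mol

5.04 mol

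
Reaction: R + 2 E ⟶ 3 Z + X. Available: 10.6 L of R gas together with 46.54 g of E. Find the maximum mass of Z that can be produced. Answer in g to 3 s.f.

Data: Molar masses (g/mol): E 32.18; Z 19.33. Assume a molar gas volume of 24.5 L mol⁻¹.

25.1 g

n(R) = 10.60 / 24.5 = 0.4327 mol
n(E) = 46.54 / 32.18 = 1.446 mol
n/ν for R = 0.4327/1 = 0.4327
n/ν for E = 1.446/2 = 0.7230
Smallest n/ν is R → limiting reagent.
n(Z) = (3/1) × 0.4327 = 1.298 mol
mass = 1.298 × 19.33 = 25.09 g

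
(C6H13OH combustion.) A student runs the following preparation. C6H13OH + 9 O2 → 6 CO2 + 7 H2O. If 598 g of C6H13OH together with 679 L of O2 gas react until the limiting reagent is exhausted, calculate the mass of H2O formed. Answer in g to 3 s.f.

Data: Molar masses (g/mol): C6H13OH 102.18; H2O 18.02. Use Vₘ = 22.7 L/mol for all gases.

n(C6H13OH) = 598.0 / 102.18 = 5.852 mol
n(O2) = 679.0 / 22.7 = 29.91 mol
n/ν for C6H13OH = 5.852/1 = 5.852
n/ν for O2 = 29.91/9 = 3.323
Smallest n/ν is O2 → limiting reagent.
n(H2O) = (7/9) × 29.91 = 23.26 mol
mass = 23.26 × 18.02 = 419.1 g

419 g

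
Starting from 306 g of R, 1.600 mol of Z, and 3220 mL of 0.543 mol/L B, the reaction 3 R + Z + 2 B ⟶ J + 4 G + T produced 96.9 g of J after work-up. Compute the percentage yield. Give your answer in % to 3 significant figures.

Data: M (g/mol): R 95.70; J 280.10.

n(R) = 306.0 / 95.70 = 3.197 mol
n(Z) = 1.600 mol
n(B) = 0.543 × 3220/1000 = 1.748 mol
n/ν for R = 3.197/3 = 1.066
n/ν for Z = 1.600/1 = 1.600
n/ν for B = 1.748/2 = 0.8740
Smallest n/ν is B → limiting reagent.
theoretical n(J) = (1/2) × 1.748 = 0.8740 mol → 244.8 g
% yield = 96.9 / 244.8 × 100 = 39.58 %

39.6 %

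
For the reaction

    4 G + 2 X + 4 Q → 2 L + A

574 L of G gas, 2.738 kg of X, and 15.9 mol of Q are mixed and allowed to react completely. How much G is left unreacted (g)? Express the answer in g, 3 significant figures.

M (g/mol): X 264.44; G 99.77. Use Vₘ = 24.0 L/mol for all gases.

800 g

n(G) = 574.0 / 24.0 = 23.92 mol
n(X) = 2.738×1000 / 264.44 = 10.35 mol
n(Q) = 15.90 mol
n/ν → G: 5.980, X: 5.175, Q: 3.975; Q is limiting.
G consumed = (4/4) × 15.90 = 15.90 mol
G remaining = 23.92 − 15.90 = 8.020 mol
mass = 8.020 × 99.77 = 800.2 g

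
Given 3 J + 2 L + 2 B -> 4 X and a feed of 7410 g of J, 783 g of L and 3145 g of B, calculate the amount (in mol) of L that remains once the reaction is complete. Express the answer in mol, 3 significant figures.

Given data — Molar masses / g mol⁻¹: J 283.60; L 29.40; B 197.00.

n(J) = 7410 / 283.60 = 26.13 mol
n(L) = 783.0 / 29.40 = 26.63 mol
n(B) = 3145 / 197.00 = 15.96 mol
n/ν for J = 26.13/3 = 8.710
n/ν for L = 26.63/2 = 13.32
n/ν for B = 15.96/2 = 7.980
Smallest n/ν is B → limiting reagent.
L consumed = (2/2) × 15.96 = 15.96 mol
L remaining = 26.63 − 15.96 = 10.67 mol

10.7 mol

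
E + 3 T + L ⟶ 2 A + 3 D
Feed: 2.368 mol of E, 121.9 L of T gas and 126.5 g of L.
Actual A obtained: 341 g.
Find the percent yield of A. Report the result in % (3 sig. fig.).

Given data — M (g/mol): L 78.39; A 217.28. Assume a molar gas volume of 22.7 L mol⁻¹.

48.6 %

n(E) = 2.368 mol
n(T) = 121.9 / 22.7 = 5.370 mol
n(L) = 126.5 / 78.39 = 1.614 mol
n/ν → E: 2.368, T: 1.790, L: 1.614; L is limiting.
theoretical n(A) = (2/1) × 1.614 = 3.228 mol → 701.4 g
% yield = 341 / 701.4 × 100 = 48.62 %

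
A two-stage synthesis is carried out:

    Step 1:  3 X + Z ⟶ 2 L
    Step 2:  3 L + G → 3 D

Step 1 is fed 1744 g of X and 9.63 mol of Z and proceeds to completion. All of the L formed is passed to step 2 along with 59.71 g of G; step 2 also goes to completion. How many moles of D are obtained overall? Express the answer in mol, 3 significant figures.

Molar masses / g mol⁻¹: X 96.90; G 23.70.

Step 1:
n(X) = 1744 / 96.90 = 18.00 mol
n(Z) = 9.630 mol
n/ν → X: 6.000, Z: 9.630; X is limiting.
n(L) produced = (2/3) × 18.00 = 12.00 mol
Step 2:
n(L) available = 12.00 mol
n(G) = 59.71 / 23.70 = 2.519 mol
n/ν → L: 4.000, G: 2.519; G is limiting.
n(D) = (3/1) × 2.519 = 7.557 mol

7.56 mol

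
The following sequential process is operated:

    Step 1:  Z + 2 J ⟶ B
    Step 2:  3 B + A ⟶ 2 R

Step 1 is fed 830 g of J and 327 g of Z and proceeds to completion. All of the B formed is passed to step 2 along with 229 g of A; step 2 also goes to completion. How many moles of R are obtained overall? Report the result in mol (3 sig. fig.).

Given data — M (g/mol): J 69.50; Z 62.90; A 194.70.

2.35 mol

Step 1:
n(J) = 830.0 / 69.50 = 11.94 mol
n(Z) = 327.0 / 62.90 = 5.199 mol
n/ν for J = 11.94/2 = 5.970
n/ν for Z = 5.199/1 = 5.199
Smallest n/ν is Z → limiting reagent.
n(B) produced = (1/1) × 5.199 = 5.199 mol
Step 2:
n(B) available = 5.199 mol
n(A) = 229.0 / 194.70 = 1.176 mol
n/ν for B = 5.199/3 = 1.733
n/ν for A = 1.176/1 = 1.176
Smallest n/ν is A → limiting reagent.
n(R) = (2/1) × 1.176 = 2.352 mol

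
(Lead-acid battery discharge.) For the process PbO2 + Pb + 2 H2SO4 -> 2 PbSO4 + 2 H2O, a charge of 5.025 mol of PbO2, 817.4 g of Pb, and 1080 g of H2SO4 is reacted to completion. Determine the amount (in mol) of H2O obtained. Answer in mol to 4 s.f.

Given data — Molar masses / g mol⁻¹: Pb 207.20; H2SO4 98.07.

n(PbO2) = 5.025 mol
n(Pb) = 817.4 / 207.20 = 3.945 mol
n(H2SO4) = 1080 / 98.07 = 11.01 mol
n/ν for PbO2 = 5.025/1 = 5.025
n/ν for Pb = 3.945/1 = 3.945
n/ν for H2SO4 = 11.01/2 = 5.505
Smallest n/ν is Pb → limiting reagent.
n(H2O) = (2/1) × 3.945 = 7.890 mol

7.890 mol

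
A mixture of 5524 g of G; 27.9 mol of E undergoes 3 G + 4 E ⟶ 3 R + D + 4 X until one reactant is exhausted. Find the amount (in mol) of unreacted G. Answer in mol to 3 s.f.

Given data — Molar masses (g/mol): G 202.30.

n(G) = 5524 / 202.30 = 27.31 mol
n(E) = 27.90 mol
n/ν → G: 9.103, E: 6.975; E is limiting.
G consumed = (3/4) × 27.90 = 20.93 mol
G remaining = 27.31 − 20.93 = 6.380 mol

6.38 mol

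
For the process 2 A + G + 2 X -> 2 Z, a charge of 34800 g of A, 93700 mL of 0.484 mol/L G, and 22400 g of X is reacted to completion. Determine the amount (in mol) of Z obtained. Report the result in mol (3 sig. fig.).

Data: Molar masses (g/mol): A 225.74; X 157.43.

90.7 mol

n(A) = 34800 / 225.74 = 154.2 mol
n(G) = 0.484 × 93700/1000 = 45.35 mol
n(X) = 22400 / 157.43 = 142.3 mol
n/ν for A = 154.2/2 = 77.10
n/ν for G = 45.35/1 = 45.35
n/ν for X = 142.3/2 = 71.15
Smallest n/ν is G → limiting reagent.
n(Z) = (2/1) × 45.35 = 90.70 mol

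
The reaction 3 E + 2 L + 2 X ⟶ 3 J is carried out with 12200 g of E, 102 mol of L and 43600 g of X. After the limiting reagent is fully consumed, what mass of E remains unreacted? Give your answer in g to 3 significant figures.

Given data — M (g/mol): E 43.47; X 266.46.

5550 g

n(E) = 12200 / 43.47 = 280.7 mol
n(L) = 102.0 mol
n(X) = 43600 / 266.46 = 163.6 mol
n/ν → E: 93.57, L: 51.00, X: 81.80; L is limiting.
E consumed = (3/2) × 102.0 = 153.0 mol
E remaining = 280.7 − 153.0 = 127.7 mol
mass = 127.7 × 43.47 = 5551 g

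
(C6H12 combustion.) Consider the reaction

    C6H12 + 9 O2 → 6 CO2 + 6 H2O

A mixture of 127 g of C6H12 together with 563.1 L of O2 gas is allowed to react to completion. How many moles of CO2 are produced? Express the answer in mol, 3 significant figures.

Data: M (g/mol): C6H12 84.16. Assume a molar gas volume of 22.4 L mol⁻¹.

9.05 mol

n(C6H12) = 127.0 / 84.16 = 1.509 mol
n(O2) = 563.1 / 22.4 = 25.14 mol
n/ν → C6H12: 1.509, O2: 2.793; C6H12 is limiting.
n(CO2) = (6/1) × 1.509 = 9.054 mol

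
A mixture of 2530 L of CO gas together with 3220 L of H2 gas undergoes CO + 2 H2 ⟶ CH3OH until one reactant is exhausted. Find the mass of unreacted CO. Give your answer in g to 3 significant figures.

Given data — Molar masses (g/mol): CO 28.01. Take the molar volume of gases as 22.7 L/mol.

1140 g

n(CO) = 2530 / 22.7 = 111.5 mol
n(H2) = 3220 / 22.7 = 141.9 mol
n/ν → CO: 111.5, H2: 70.95; H2 is limiting.
CO consumed = (1/2) × 141.9 = 70.95 mol
CO remaining = 111.5 − 70.95 = 40.55 mol
mass = 40.55 × 28.01 = 1136 g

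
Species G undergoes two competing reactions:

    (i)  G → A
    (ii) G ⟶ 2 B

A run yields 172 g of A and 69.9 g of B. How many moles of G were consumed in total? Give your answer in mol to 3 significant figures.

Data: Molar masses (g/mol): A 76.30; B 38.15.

3.17 mol

n(A) = 172 / 76.30 = 2.254 mol
n(B) = 69.9 / 38.15 = 1.832 mol
n(G) via (i) = (1/1)×2.254 = 2.254 mol
n(G) via (ii) = (1/2)×1.832 = 0.9160 mol
total n(G) = 2.254 + 0.9160 = 3.170 mol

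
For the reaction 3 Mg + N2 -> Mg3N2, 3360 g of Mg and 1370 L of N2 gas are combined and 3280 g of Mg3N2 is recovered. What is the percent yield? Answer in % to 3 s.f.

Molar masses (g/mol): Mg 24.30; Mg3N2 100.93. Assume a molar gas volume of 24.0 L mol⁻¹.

n(Mg) = 3360 / 24.30 = 138.3 mol
n(N2) = 1370 / 24.0 = 57.08 mol
n/ν for Mg = 138.3/3 = 46.10
n/ν for N2 = 57.08/1 = 57.08
Smallest n/ν is Mg → limiting reagent.
theoretical n(Mg3N2) = (1/3) × 138.3 = 46.10 mol → 4653 g
% yield = 3280 / 4653 × 100 = 70.49 %

70.5 %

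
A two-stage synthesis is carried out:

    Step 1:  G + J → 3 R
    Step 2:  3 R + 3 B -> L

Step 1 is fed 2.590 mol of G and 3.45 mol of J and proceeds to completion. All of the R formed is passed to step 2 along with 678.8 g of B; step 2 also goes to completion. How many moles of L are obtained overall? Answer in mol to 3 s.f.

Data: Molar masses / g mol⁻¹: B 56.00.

Step 1:
n(G) = 2.590 mol
n(J) = 3.450 mol
n/ν for G = 2.590/1 = 2.590
n/ν for J = 3.450/1 = 3.450
Smallest n/ν is G → limiting reagent.
n(R) produced = (3/1) × 2.590 = 7.770 mol
Step 2:
n(R) available = 7.770 mol
n(B) = 678.8 / 56.00 = 12.12 mol
n/ν for R = 7.770/3 = 2.590
n/ν for B = 12.12/3 = 4.040
Smallest n/ν is R → limiting reagent.
n(L) = (1/3) × 7.770 = 2.590 mol

2.59 mol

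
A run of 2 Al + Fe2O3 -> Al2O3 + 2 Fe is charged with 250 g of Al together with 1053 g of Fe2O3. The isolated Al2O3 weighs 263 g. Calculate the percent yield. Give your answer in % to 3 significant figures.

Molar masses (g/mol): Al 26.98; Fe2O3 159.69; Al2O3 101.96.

55.7 %

n(Al) = 250.0 / 26.98 = 9.266 mol
n(Fe2O3) = 1053 / 159.69 = 6.594 mol
n/ν for Al = 9.266/2 = 4.633
n/ν for Fe2O3 = 6.594/1 = 6.594
Smallest n/ν is Al → limiting reagent.
theoretical n(Al2O3) = (1/2) × 9.266 = 4.633 mol → 472.4 g
% yield = 263 / 472.4 × 100 = 55.67 %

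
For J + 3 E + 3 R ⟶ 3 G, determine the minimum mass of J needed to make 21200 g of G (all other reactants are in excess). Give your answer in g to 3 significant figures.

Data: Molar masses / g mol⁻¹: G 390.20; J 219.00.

n(G) = 21200 / 390.20 = 54.33 mol
n(J) = (1/3) × 54.33 = 18.11 mol
mass = 18.11 × 219.00 = 3966 g

3970 g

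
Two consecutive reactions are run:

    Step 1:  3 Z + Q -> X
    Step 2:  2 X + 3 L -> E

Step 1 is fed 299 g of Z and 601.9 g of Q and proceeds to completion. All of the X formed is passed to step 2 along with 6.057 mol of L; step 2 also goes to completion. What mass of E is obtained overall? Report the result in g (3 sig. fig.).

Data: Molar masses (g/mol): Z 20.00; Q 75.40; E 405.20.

818 g

Step 1:
n(Z) = 299.0 / 20.00 = 14.95 mol
n(Q) = 601.9 / 75.40 = 7.983 mol
n/ν for Z = 14.95/3 = 4.983
n/ν for Q = 7.983/1 = 7.983
Smallest n/ν is Z → limiting reagent.
n(X) produced = (1/3) × 14.95 = 4.983 mol
Step 2:
n(X) available = 4.983 mol
n(L) = 6.057 mol
n/ν for X = 4.983/2 = 2.492
n/ν for L = 6.057/3 = 2.019
Smallest n/ν is L → limiting reagent.
n(E) = (1/3) × 6.057 = 2.019 mol
mass = 2.019 × 405.20 = 818.1 g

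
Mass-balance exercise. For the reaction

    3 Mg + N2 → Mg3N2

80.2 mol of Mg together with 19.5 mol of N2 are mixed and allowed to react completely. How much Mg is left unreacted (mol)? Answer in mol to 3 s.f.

21.7 mol

n(Mg) = 80.20 mol
n(N2) = 19.50 mol
n/ν → Mg: 26.73, N2: 19.50; N2 is limiting.
Mg consumed = (3/1) × 19.50 = 58.50 mol
Mg remaining = 80.20 − 58.50 = 21.70 mol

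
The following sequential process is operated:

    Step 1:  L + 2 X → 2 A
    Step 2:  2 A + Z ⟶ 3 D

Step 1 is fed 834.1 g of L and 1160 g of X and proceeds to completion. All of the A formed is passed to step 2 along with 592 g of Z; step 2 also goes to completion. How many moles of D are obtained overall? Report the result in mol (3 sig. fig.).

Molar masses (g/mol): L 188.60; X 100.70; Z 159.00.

Step 1:
n(L) = 834.1 / 188.60 = 4.423 mol
n(X) = 1160 / 100.70 = 11.52 mol
n/ν for L = 4.423/1 = 4.423
n/ν for X = 11.52/2 = 5.760
Smallest n/ν is L → limiting reagent.
n(A) produced = (2/1) × 4.423 = 8.846 mol
Step 2:
n(A) available = 8.846 mol
n(Z) = 592.0 / 159.00 = 3.723 mol
n/ν for A = 8.846/2 = 4.423
n/ν for Z = 3.723/1 = 3.723
Smallest n/ν is Z → limiting reagent.
n(D) = (3/1) × 3.723 = 11.17 mol

11.2 mol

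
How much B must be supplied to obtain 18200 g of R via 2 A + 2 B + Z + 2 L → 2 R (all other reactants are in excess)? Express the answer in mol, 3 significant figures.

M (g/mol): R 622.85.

n(R) = 18200 / 622.85 = 29.22 mol
n(B) = (2/2) × 29.22 = 29.22 mol

29.2 mol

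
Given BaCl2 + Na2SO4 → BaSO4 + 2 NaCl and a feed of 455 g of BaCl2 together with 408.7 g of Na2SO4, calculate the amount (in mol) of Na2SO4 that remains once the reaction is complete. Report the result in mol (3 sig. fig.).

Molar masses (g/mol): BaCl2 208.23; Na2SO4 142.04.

0.692 mol

n(BaCl2) = 455.0 / 208.23 = 2.185 mol
n(Na2SO4) = 408.7 / 142.04 = 2.877 mol
n/ν for BaCl2 = 2.185/1 = 2.185
n/ν for Na2SO4 = 2.877/1 = 2.877
Smallest n/ν is BaCl2 → limiting reagent.
Na2SO4 consumed = (1/1) × 2.185 = 2.185 mol
Na2SO4 remaining = 2.877 − 2.185 = 0.6920 mol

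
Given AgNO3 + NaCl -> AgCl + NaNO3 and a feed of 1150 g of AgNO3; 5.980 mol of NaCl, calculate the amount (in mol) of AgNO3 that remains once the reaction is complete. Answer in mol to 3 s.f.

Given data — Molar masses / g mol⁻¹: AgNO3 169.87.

0.790 mol

n(AgNO3) = 1150 / 169.87 = 6.770 mol
n(NaCl) = 5.980 mol
n/ν for AgNO3 = 6.770/1 = 6.770
n/ν for NaCl = 5.980/1 = 5.980
Smallest n/ν is NaCl → limiting reagent.
AgNO3 consumed = (1/1) × 5.980 = 5.980 mol
AgNO3 remaining = 6.770 − 5.980 = 0.7900 mol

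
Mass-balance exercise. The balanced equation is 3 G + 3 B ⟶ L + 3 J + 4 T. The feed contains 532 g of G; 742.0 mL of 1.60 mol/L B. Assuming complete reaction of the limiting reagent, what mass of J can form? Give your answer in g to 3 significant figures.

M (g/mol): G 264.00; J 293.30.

n(G) = 532.0 / 264.00 = 2.015 mol
n(B) = 1.60 × 742.0/1000 = 1.187 mol
n/ν for G = 2.015/3 = 0.6717
n/ν for B = 1.187/3 = 0.3957
Smallest n/ν is B → limiting reagent.
n(J) = (3/3) × 1.187 = 1.187 mol
mass = 1.187 × 293.30 = 348.1 g

348 g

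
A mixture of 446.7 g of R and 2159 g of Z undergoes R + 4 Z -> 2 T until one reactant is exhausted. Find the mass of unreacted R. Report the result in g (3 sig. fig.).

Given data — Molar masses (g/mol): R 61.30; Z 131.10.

n(R) = 446.7 / 61.30 = 7.287 mol
n(Z) = 2159 / 131.10 = 16.47 mol
n/ν for R = 7.287/1 = 7.287
n/ν for Z = 16.47/4 = 4.118
Smallest n/ν is Z → limiting reagent.
R consumed = (1/4) × 16.47 = 4.118 mol
R remaining = 7.287 − 4.118 = 3.169 mol
mass = 3.169 × 61.30 = 194.3 g

194 g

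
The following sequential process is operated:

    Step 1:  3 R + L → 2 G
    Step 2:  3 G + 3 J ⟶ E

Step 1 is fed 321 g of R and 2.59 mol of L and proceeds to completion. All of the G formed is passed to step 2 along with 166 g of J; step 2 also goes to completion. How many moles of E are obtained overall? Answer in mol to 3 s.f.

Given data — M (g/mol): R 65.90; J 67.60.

Step 1:
n(R) = 321.0 / 65.90 = 4.871 mol
n(L) = 2.590 mol
n/ν → R: 1.624, L: 2.590; R is limiting.
n(G) produced = (2/3) × 4.871 = 3.247 mol
Step 2:
n(G) available = 3.247 mol
n(J) = 166.0 / 67.60 = 2.456 mol
n/ν → G: 1.082, J: 0.8187; J is limiting.
n(E) = (1/3) × 2.456 = 0.8187 mol

0.819 mol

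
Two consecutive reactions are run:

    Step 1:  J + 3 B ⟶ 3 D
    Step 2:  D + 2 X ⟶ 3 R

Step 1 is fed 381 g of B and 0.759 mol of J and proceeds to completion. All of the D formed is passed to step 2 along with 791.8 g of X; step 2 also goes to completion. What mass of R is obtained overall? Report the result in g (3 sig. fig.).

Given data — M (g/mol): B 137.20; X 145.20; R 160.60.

1100 g

Step 1:
n(B) = 381.0 / 137.20 = 2.777 mol
n(J) = 0.7590 mol
n/ν for B = 2.777/3 = 0.9257
n/ν for J = 0.7590/1 = 0.7590
Smallest n/ν is J → limiting reagent.
n(D) produced = (3/1) × 0.7590 = 2.277 mol
Step 2:
n(D) available = 2.277 mol
n(X) = 791.8 / 145.20 = 5.453 mol
n/ν for D = 2.277/1 = 2.277
n/ν for X = 5.453/2 = 2.727
Smallest n/ν is D → limiting reagent.
n(R) = (3/1) × 2.277 = 6.831 mol
mass = 6.831 × 160.60 = 1097 g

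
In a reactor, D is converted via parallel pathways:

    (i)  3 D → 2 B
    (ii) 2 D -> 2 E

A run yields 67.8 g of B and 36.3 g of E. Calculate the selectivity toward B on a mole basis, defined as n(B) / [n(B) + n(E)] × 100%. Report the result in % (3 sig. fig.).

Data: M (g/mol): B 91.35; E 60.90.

n(B) = 67.8 / 91.35 = 0.7422 mol
n(E) = 36.3 / 60.90 = 0.5961 mol
selectivity = 0.7422/(0.7422+0.5961) × 100 = 55.46 %

55.5 %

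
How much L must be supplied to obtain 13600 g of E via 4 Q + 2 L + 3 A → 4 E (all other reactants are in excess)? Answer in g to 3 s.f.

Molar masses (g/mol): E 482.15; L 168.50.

2380 g

n(E) = 13600 / 482.15 = 28.21 mol
n(L) = (2/4) × 28.21 = 14.11 mol
mass = 14.11 × 168.50 = 2378 g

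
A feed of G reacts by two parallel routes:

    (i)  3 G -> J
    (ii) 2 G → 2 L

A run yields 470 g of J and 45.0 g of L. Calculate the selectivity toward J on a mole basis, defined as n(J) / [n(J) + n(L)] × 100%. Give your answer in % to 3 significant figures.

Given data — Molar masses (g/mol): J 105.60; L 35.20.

n(J) = 470 / 105.60 = 4.451 mol
n(L) = 45.0 / 35.20 = 1.278 mol
selectivity = 4.451/(4.451+1.278) × 100 = 77.69 %

77.7 %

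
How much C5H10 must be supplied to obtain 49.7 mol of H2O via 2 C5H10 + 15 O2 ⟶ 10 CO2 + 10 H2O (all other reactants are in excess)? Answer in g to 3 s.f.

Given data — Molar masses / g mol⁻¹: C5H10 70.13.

697 g

n(H2O) = 49.70 mol
n(C5H10) = (2/10) × 49.70 = 9.940 mol
mass = 9.940 × 70.13 = 697.1 g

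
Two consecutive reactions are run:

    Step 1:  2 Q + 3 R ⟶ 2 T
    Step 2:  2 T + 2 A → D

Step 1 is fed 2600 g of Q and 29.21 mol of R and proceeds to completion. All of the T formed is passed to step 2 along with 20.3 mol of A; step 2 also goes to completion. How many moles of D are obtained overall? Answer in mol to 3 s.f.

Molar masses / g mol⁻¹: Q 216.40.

6.01 mol

Step 1:
n(Q) = 2600 / 216.40 = 12.01 mol
n(R) = 29.21 mol
n/ν → Q: 6.005, R: 9.737; Q is limiting.
n(T) produced = (2/2) × 12.01 = 12.01 mol
Step 2:
n(T) available = 12.01 mol
n(A) = 20.30 mol
n/ν → T: 6.005, A: 10.15; T is limiting.
n(D) = (1/2) × 12.01 = 6.005 mol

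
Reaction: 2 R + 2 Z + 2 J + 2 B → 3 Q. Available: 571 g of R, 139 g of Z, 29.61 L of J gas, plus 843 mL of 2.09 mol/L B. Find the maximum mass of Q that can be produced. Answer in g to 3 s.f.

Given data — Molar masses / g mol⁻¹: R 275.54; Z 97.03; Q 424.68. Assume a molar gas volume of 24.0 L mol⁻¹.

786 g

n(R) = 571.0 / 275.54 = 2.072 mol
n(Z) = 139.0 / 97.03 = 1.433 mol
n(J) = 29.61 / 24.0 = 1.234 mol
n(B) = 2.09 × 843.0/1000 = 1.762 mol
n/ν for R = 2.072/2 = 1.036
n/ν for Z = 1.433/2 = 0.7165
n/ν for J = 1.234/2 = 0.6170
n/ν for B = 1.762/2 = 0.8810
Smallest n/ν is J → limiting reagent.
n(Q) = (3/2) × 1.234 = 1.851 mol
mass = 1.851 × 424.68 = 786.1 g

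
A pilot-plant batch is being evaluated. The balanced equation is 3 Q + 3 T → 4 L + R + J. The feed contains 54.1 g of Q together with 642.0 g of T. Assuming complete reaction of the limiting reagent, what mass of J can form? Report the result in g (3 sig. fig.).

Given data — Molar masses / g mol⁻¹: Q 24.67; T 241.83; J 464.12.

n(Q) = 54.10 / 24.67 = 2.193 mol
n(T) = 642.0 / 241.83 = 2.655 mol
n/ν → Q: 0.7310, T: 0.8850; Q is limiting.
n(J) = (1/3) × 2.193 = 0.7310 mol
mass = 0.7310 × 464.12 = 339.3 g

339 g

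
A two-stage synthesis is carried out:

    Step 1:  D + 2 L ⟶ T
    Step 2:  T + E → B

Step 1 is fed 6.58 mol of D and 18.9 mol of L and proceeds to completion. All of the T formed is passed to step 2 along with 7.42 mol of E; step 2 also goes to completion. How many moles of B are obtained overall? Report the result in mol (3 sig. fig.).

Step 1:
n(D) = 6.580 mol
n(L) = 18.90 mol
n/ν → D: 6.580, L: 9.450; D is limiting.
n(T) produced = (1/1) × 6.580 = 6.580 mol
Step 2:
n(T) available = 6.580 mol
n(E) = 7.420 mol
n/ν → T: 6.580, E: 7.420; T is limiting.
n(B) = (1/1) × 6.580 = 6.580 mol

6.58 mol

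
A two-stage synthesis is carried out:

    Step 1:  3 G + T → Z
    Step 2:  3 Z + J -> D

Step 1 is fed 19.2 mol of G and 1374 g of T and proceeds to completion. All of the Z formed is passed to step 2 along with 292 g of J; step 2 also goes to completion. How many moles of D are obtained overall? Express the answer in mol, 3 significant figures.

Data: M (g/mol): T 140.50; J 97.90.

Step 1:
n(G) = 19.20 mol
n(T) = 1374 / 140.50 = 9.779 mol
n/ν for G = 19.20/3 = 6.400
n/ν for T = 9.779/1 = 9.779
Smallest n/ν is G → limiting reagent.
n(Z) produced = (1/3) × 19.20 = 6.400 mol
Step 2:
n(Z) available = 6.400 mol
n(J) = 292.0 / 97.90 = 2.983 mol
n/ν for Z = 6.400/3 = 2.133
n/ν for J = 2.983/1 = 2.983
Smallest n/ν is Z → limiting reagent.
n(D) = (1/3) × 6.400 = 2.133 mol

2.13 mol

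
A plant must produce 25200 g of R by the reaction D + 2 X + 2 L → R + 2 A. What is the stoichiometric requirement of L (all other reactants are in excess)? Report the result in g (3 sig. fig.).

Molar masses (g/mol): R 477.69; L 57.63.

6080 g

n(R) = 25200 / 477.69 = 52.75 mol
n(L) = (2/1) × 52.75 = 105.5 mol
mass = 105.5 × 57.63 = 6080 g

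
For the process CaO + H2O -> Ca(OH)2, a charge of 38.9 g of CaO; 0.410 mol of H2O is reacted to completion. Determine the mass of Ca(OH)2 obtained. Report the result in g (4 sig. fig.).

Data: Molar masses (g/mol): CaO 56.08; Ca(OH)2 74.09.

n(CaO) = 38.90 / 56.08 = 0.6937 mol
n(H2O) = 0.4100 mol
n/ν for CaO = 0.6937/1 = 0.6937
n/ν for H2O = 0.4100/1 = 0.4100
Smallest n/ν is H2O → limiting reagent.
n(Ca(OH)2) = (1/1) × 0.4100 = 0.4100 mol
mass = 0.4100 × 74.09 = 30.38 g

30.38 g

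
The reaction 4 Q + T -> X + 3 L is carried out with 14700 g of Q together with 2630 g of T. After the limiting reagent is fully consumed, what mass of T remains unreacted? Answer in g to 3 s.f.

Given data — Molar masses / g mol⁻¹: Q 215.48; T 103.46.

n(Q) = 14700 / 215.48 = 68.22 mol
n(T) = 2630 / 103.46 = 25.42 mol
n/ν → Q: 17.06, T: 25.42; Q is limiting.
T consumed = (1/4) × 68.22 = 17.06 mol
T remaining = 25.42 − 17.06 = 8.360 mol
mass = 8.360 × 103.46 = 864.9 g

865 g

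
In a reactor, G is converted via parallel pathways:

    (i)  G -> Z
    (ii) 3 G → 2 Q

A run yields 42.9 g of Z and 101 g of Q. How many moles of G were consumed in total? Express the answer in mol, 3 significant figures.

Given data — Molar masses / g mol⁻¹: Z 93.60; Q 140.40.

1.54 mol

n(Z) = 42.9 / 93.60 = 0.4583 mol
n(Q) = 101 / 140.40 = 0.7194 mol
n(G) via (i) = (1/1)×0.4583 = 0.4583 mol
n(G) via (ii) = (3/2)×0.7194 = 1.079 mol
total n(G) = 0.4583 + 1.079 = 1.537 mol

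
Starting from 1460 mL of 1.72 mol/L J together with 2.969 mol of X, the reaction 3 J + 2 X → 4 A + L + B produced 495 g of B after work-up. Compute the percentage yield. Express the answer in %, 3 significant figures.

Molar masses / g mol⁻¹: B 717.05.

82.5 %

n(J) = 1.72 × 1460/1000 = 2.511 mol
n(X) = 2.969 mol
n/ν → J: 0.8370, X: 1.485; J is limiting.
theoretical n(B) = (1/3) × 2.511 = 0.8370 mol → 600.2 g
% yield = 495 / 600.2 × 100 = 82.47 %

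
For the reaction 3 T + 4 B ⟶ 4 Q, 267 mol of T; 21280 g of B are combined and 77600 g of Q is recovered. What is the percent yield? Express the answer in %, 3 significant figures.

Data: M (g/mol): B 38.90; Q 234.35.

93.0 %

n(T) = 267.0 mol
n(B) = 21280 / 38.90 = 547.0 mol
n/ν for T = 267.0/3 = 89.00
n/ν for B = 547.0/4 = 136.8
Smallest n/ν is T → limiting reagent.
theoretical n(Q) = (4/3) × 267.0 = 356.0 mol → 83430 g
% yield = 77600 / 83430 × 100 = 93.01 %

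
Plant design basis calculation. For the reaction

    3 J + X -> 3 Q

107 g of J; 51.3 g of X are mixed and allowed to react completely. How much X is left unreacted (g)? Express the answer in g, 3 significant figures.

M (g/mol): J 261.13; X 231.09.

n(J) = 107.0 / 261.13 = 0.4098 mol
n(X) = 51.30 / 231.09 = 0.2220 mol
n/ν for J = 0.4098/3 = 0.1366
n/ν for X = 0.2220/1 = 0.2220
Smallest n/ν is J → limiting reagent.
X consumed = (1/3) × 0.4098 = 0.1366 mol
X remaining = 0.2220 − 0.1366 = 0.08540 mol
mass = 0.08540 × 231.09 = 19.74 g

19.7 g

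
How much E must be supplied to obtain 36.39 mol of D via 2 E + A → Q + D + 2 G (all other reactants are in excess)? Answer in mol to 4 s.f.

72.78 mol

n(D) = 36.39 mol
n(E) = (2/1) × 36.39 = 72.78 mol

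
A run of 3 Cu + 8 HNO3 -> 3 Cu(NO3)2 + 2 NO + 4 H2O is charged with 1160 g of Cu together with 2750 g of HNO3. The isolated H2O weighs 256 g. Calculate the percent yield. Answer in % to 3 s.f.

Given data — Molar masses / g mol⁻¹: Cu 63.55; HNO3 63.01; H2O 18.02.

65.1 %

n(Cu) = 1160 / 63.55 = 18.25 mol
n(HNO3) = 2750 / 63.01 = 43.64 mol
n/ν for Cu = 18.25/3 = 6.083
n/ν for HNO3 = 43.64/8 = 5.455
Smallest n/ν is HNO3 → limiting reagent.
theoretical n(H2O) = (4/8) × 43.64 = 21.82 mol → 393.2 g
% yield = 256 / 393.2 × 100 = 65.11 %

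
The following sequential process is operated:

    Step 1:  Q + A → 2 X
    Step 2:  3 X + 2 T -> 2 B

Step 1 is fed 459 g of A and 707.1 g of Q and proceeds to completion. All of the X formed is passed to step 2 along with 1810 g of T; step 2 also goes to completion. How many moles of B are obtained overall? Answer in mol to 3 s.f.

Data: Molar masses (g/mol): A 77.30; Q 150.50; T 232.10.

Step 1:
n(A) = 459.0 / 77.30 = 5.938 mol
n(Q) = 707.1 / 150.50 = 4.698 mol
n/ν for A = 5.938/1 = 5.938
n/ν for Q = 4.698/1 = 4.698
Smallest n/ν is Q → limiting reagent.
n(X) produced = (2/1) × 4.698 = 9.396 mol
Step 2:
n(X) available = 9.396 mol
n(T) = 1810 / 232.10 = 7.798 mol
n/ν for X = 9.396/3 = 3.132
n/ν for T = 7.798/2 = 3.899
Smallest n/ν is X → limiting reagent.
n(B) = (2/3) × 9.396 = 6.264 mol

6.26 mol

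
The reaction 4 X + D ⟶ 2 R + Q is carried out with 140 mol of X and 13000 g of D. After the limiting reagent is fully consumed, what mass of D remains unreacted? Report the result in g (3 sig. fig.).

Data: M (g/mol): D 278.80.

n(X) = 140.0 mol
n(D) = 13000 / 278.80 = 46.63 mol
n/ν for X = 140.0/4 = 35.00
n/ν for D = 46.63/1 = 46.63
Smallest n/ν is X → limiting reagent.
D consumed = (1/4) × 140.0 = 35.00 mol
D remaining = 46.63 − 35.00 = 11.63 mol
mass = 11.63 × 278.80 = 3242 g

3240 g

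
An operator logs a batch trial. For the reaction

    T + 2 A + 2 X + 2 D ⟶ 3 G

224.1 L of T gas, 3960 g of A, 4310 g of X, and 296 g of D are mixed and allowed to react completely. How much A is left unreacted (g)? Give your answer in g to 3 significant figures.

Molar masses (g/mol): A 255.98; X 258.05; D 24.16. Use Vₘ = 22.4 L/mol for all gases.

824 g

n(T) = 224.1 / 22.4 = 10.00 mol
n(A) = 3960 / 255.98 = 15.47 mol
n(X) = 4310 / 258.05 = 16.70 mol
n(D) = 296.0 / 24.16 = 12.25 mol
n/ν for T = 10.00/1 = 10.00
n/ν for A = 15.47/2 = 7.735
n/ν for X = 16.70/2 = 8.350
n/ν for D = 12.25/2 = 6.125
Smallest n/ν is D → limiting reagent.
A consumed = (2/2) × 12.25 = 12.25 mol
A remaining = 15.47 − 12.25 = 3.220 mol
mass = 3.220 × 255.98 = 824.3 g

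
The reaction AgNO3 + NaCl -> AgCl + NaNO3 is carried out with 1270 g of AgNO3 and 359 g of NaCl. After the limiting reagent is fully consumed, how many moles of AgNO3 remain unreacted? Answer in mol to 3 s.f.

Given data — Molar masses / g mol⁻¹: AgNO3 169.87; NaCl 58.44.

n(AgNO3) = 1270 / 169.87 = 7.476 mol
n(NaCl) = 359.0 / 58.44 = 6.143 mol
n/ν for AgNO3 = 7.476/1 = 7.476
n/ν for NaCl = 6.143/1 = 6.143
Smallest n/ν is NaCl → limiting reagent.
AgNO3 consumed = (1/1) × 6.143 = 6.143 mol
AgNO3 remaining = 7.476 − 6.143 = 1.333 mol

1.33 mol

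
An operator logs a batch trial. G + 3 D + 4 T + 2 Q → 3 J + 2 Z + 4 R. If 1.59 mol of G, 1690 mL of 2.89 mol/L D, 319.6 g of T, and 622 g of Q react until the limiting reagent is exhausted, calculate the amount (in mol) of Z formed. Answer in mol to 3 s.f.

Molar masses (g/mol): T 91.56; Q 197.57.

1.75 mol

n(G) = 1.590 mol
n(D) = 2.89 × 1690/1000 = 4.884 mol
n(T) = 319.6 / 91.56 = 3.491 mol
n(Q) = 622.0 / 197.57 = 3.148 mol
n/ν for G = 1.590/1 = 1.590
n/ν for D = 4.884/3 = 1.628
n/ν for T = 3.491/4 = 0.8728
n/ν for Q = 3.148/2 = 1.574
Smallest n/ν is T → limiting reagent.
n(Z) = (2/4) × 3.491 = 1.746 mol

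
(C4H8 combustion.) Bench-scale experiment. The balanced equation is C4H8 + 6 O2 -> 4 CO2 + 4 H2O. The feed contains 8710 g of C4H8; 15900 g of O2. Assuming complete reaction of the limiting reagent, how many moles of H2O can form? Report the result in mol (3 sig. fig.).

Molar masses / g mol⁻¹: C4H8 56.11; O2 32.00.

n(C4H8) = 8710 / 56.11 = 155.2 mol
n(O2) = 15900 / 32.00 = 496.9 mol
n/ν → C4H8: 155.2, O2: 82.82; O2 is limiting.
n(H2O) = (4/6) × 496.9 = 331.3 mol

331 mol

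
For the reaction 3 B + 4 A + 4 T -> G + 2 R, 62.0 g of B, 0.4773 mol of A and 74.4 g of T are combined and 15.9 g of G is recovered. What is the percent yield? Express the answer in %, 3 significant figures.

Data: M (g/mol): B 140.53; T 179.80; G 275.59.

55.8 %

n(B) = 62.00 / 140.53 = 0.4412 mol
n(A) = 0.4773 mol
n(T) = 74.40 / 179.80 = 0.4138 mol
n/ν → B: 0.1471, A: 0.1193, T: 0.1035; T is limiting.
theoretical n(G) = (1/4) × 0.4138 = 0.1035 mol → 28.52 g
% yield = 15.9 / 28.52 × 100 = 55.75 %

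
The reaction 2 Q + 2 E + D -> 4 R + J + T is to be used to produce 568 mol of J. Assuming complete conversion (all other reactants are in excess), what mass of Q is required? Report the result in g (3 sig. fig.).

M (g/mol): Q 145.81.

166000 g

n(J) = 568.0 mol
n(Q) = (2/1) × 568.0 = 1136 mol
mass = 1136 × 145.81 = 165600 g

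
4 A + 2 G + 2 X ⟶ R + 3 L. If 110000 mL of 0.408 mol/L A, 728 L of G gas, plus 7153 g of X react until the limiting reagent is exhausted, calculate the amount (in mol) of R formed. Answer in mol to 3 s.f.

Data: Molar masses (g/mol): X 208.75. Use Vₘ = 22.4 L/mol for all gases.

11.2 mol

n(A) = 0.408 × 110000/1000 = 44.88 mol
n(G) = 728.0 / 22.4 = 32.50 mol
n(X) = 7153 / 208.75 = 34.27 mol
n/ν for A = 44.88/4 = 11.22
n/ν for G = 32.50/2 = 16.25
n/ν for X = 34.27/2 = 17.14
Smallest n/ν is A → limiting reagent.
n(R) = (1/4) × 44.88 = 11.22 mol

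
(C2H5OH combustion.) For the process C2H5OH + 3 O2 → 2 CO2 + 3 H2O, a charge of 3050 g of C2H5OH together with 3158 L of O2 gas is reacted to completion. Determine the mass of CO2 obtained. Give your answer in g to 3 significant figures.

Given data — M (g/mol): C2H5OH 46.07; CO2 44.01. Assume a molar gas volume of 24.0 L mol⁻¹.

3860 g

n(C2H5OH) = 3050 / 46.07 = 66.20 mol
n(O2) = 3158 / 24.0 = 131.6 mol
n/ν for C2H5OH = 66.20/1 = 66.20
n/ν for O2 = 131.6/3 = 43.87
Smallest n/ν is O2 → limiting reagent.
n(CO2) = (2/3) × 131.6 = 87.73 mol
mass = 87.73 × 44.01 = 3861 g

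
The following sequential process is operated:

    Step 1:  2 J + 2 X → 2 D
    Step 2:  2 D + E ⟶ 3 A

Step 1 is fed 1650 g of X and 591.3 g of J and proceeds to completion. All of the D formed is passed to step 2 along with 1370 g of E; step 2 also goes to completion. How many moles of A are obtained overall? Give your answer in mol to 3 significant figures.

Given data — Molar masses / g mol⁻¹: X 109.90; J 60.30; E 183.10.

Step 1:
n(X) = 1650 / 109.90 = 15.01 mol
n(J) = 591.3 / 60.30 = 9.806 mol
n/ν for X = 15.01/2 = 7.505
n/ν for J = 9.806/2 = 4.903
Smallest n/ν is J → limiting reagent.
n(D) produced = (2/2) × 9.806 = 9.806 mol
Step 2:
n(D) available = 9.806 mol
n(E) = 1370 / 183.10 = 7.482 mol
n/ν for D = 9.806/2 = 4.903
n/ν for E = 7.482/1 = 7.482
Smallest n/ν is D → limiting reagent.
n(A) = (3/2) × 9.806 = 14.71 mol

14.7 mol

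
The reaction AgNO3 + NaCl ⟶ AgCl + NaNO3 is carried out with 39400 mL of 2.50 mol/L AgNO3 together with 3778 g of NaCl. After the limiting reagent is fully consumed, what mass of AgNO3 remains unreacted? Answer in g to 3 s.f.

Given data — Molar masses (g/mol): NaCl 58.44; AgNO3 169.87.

n(AgNO3) = 2.50 × 39400/1000 = 98.50 mol
n(NaCl) = 3778 / 58.44 = 64.65 mol
n/ν for AgNO3 = 98.50/1 = 98.50
n/ν for NaCl = 64.65/1 = 64.65
Smallest n/ν is NaCl → limiting reagent.
AgNO3 consumed = (1/1) × 64.65 = 64.65 mol
AgNO3 remaining = 98.50 − 64.65 = 33.85 mol
mass = 33.85 × 169.87 = 5750 g

5750 g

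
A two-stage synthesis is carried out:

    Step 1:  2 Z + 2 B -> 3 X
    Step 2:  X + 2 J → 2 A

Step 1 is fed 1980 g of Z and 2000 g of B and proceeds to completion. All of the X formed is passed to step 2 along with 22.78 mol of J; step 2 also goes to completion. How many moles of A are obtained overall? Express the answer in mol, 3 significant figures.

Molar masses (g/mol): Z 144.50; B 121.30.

Step 1:
n(Z) = 1980 / 144.50 = 13.70 mol
n(B) = 2000 / 121.30 = 16.49 mol
n/ν for Z = 13.70/2 = 6.850
n/ν for B = 16.49/2 = 8.245
Smallest n/ν is Z → limiting reagent.
n(X) produced = (3/2) × 13.70 = 20.55 mol
Step 2:
n(X) available = 20.55 mol
n(J) = 22.78 mol
n/ν for X = 20.55/1 = 20.55
n/ν for J = 22.78/2 = 11.39
Smallest n/ν is J → limiting reagent.
n(A) = (2/2) × 22.78 = 22.78 mol

22.8 mol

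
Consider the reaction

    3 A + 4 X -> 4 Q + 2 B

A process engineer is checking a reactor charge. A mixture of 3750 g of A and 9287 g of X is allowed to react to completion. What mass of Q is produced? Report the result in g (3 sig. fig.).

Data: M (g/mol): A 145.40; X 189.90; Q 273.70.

n(A) = 3750 / 145.40 = 25.79 mol
n(X) = 9287 / 189.90 = 48.90 mol
n/ν for A = 25.79/3 = 8.597
n/ν for X = 48.90/4 = 12.23
Smallest n/ν is A → limiting reagent.
n(Q) = (4/3) × 25.79 = 34.39 mol
mass = 34.39 × 273.70 = 9413 g

9410 g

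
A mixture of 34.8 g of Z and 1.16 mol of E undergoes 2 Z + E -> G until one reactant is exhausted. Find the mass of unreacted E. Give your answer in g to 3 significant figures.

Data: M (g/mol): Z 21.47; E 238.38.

n(Z) = 34.80 / 21.47 = 1.621 mol
n(E) = 1.160 mol
n/ν → Z: 0.8105, E: 1.160; Z is limiting.
E consumed = (1/2) × 1.621 = 0.8105 mol
E remaining = 1.160 − 0.8105 = 0.3495 mol
mass = 0.3495 × 238.38 = 83.31 g

83.3 g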